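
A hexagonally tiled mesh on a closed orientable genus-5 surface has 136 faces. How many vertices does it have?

264

χ = 2 − 2·5 = -8, and every face is a hexagon so 6F = 2E.
E = 6·136/2 = 408. Then V = -8 + E − F = -8 + 408 − 136 = 264.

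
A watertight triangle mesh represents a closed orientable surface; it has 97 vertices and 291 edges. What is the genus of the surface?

Every face is a triangle and each edge borders two faces, so 3F = 2·291, giving F = 194.
χ = V − E + F = 97 − 291 + 194 = 0.
For a closed orientable surface χ = 2 − 2g, so g = (2 − (0))/2 = 1.

1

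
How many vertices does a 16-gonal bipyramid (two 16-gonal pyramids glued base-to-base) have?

A bipyramid over an n-gon has 2n triangular faces and n + 2 vertices: V = 16 + 2 = 18, E = 3·16 = 48, F = 2·16 = 32.

18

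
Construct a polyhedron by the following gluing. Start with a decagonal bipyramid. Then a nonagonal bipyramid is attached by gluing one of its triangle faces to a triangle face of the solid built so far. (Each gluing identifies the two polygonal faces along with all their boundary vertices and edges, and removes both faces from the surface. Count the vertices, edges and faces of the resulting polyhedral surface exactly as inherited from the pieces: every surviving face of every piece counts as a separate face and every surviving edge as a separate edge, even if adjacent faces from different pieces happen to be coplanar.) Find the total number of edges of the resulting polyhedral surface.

A decagonal bipyramid: V=12, E=30, F=20.
Attach a nonagonal bipyramid (V=11, E=27, F=18) along a 3-gon: merge 3 vertices and 3 edges, delete both glued faces → V=20, E=54, F=36.
Check: V − E + F = 20 − 54 + 36 = 2.

54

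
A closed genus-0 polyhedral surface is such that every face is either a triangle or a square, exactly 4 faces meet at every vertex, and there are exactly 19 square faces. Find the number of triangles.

8

Let x be the number of triangles; then F = 19 + x.
Edge–face incidences: 2E = 4·19 + 3·x = 76 + 3x.
Every vertex has degree 4, so 4V = 2E.
Euler: V − E + F = 2 ⇒ (2E)/4 − E + (19 + x) = 2.
Multiply by 8: 2·(2E) − 4·(2E) + 8·(19 + x) = 16, i.e. 152 + 8x − 2·(76 + 3x) = 16.
Collecting terms: 2x = 16, so x = 8.
Then 2E = 76 + 3·8 = 100, so E = 50, V = 2E/4 = 25, F = 19 + 8 = 27.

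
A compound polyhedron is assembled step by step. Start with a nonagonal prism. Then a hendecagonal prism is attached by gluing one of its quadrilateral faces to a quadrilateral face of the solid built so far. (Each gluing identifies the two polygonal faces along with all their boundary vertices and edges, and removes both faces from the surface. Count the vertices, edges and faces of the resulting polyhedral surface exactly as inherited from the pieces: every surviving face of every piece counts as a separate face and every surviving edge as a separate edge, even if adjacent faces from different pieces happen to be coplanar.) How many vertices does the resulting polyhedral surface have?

36

A nonagonal prism: V=18, E=27, F=11.
Attach a hendecagonal prism (V=22, E=33, F=13) along a 4-gon: merge 4 vertices and 4 edges, delete both glued faces → V=36, E=56, F=22.
Check: V − E + F = 36 − 56 + 22 = 2.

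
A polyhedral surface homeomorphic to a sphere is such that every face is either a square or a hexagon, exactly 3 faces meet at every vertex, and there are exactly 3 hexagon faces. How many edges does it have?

21

Let x be the number of squares; then F = 3 + x.
Edge–face incidences: 2E = 6·3 + 4·x = 18 + 4x.
Every vertex has degree 3, so 3V = 2E.
Euler: V − E + F = 2 ⇒ (2E)/3 − E + (3 + x) = 2.
Multiply by 6: 2·(2E) − 3·(2E) + 6·(3 + x) = 12, i.e. 18 + 6x − (18 + 4x) = 12.
Collecting terms: 2x = 12, so x = 6.
Then 2E = 18 + 4·6 = 42, so E = 21, V = 2E/3 = 14, F = 3 + 6 = 9.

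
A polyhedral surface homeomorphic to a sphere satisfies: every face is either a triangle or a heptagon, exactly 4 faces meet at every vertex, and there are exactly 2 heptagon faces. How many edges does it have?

Let x be the number of triangles; then F = 2 + x.
Edge–face incidences: 2E = 7·2 + 3·x = 14 + 3x.
Every vertex has degree 4, so 4V = 2E.
Euler: V − E + F = 2 ⇒ (2E)/4 − E + (2 + x) = 2.
Multiply by 8: 2·(2E) − 4·(2E) + 8·(2 + x) = 16, i.e. 16 + 8x − 2·(14 + 3x) = 16.
Collecting terms: 2x − 12 = 16, so 2x = 28, so x = 14.
Then 2E = 14 + 3·14 = 56, so E = 28, V = 2E/4 = 14, F = 2 + 14 = 16.

28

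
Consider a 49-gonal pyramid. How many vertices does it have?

50

A pyramid on an n-gon base has one n-gon and n triangles: V = 49 + 1 = 50, E = 2·49 = 98, F = 49 + 1 = 50.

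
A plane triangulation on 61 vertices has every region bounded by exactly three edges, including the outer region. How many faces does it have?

118

In a plane triangulation 3F = 2E and V − E + F = 2, so F = 2V − 4 = 2·61 − 4 = 118.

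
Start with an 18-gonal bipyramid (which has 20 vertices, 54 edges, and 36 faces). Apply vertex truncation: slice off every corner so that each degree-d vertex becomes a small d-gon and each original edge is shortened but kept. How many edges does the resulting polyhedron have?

Truncation replaces each original edge-end by a new vertex, so V′ = 2E = 108.
Each original edge survives, and each old vertex of degree d contributes d new edges; summing degrees gives Σd = 2E, so E′ = E + 2E = 3E = 162.
Each original face survives and each original vertex becomes one new face: F′ = F + V = 56.

162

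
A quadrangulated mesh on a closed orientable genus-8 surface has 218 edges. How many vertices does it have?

95

χ = 2 − 2·8 = -14, and every face is a square so 4F = 2E.
F = 2E/4 = 109. Then V = -14 + E − F = -14 + 218 − 109 = 95.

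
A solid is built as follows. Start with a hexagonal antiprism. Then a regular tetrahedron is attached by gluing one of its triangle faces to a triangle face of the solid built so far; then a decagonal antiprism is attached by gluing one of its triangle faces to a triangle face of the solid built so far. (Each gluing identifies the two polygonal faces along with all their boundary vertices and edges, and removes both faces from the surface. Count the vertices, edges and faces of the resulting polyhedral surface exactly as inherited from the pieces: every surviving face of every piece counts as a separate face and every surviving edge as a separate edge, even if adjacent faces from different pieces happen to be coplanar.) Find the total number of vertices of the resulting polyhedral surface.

30

A hexagonal antiprism: V=12, E=24, F=14.
Attach a regular tetrahedron (V=4, E=6, F=4) along a 3-gon: merge 3 vertices and 3 edges, delete both glued faces → V=13, E=27, F=16.
Attach a decagonal antiprism (V=20, E=40, F=22) along a 3-gon: merge 3 vertices and 3 edges, delete both glued faces → V=30, E=64, F=36.
Check: V − E + F = 30 − 64 + 36 = 2.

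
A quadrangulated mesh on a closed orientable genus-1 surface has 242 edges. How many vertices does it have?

121

χ = 2 − 2·1 = 0, and every face is a square so 4F = 2E.
F = 2E/4 = 121. Then V = 0 + E − F = 0 + 242 − 121 = 121.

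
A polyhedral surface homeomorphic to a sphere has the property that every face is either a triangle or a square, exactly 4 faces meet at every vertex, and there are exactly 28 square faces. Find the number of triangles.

8

Let x be the number of triangles; then F = 28 + x.
Edge–face incidences: 2E = 4·28 + 3·x = 112 + 3x.
Every vertex has degree 4, so 4V = 2E.
Euler: V − E + F = 2 ⇒ (2E)/4 − E + (28 + x) = 2.
Multiply by 8: 2·(2E) − 4·(2E) + 8·(28 + x) = 16, i.e. 224 + 8x − 2·(112 + 3x) = 16.
Collecting terms: 2x = 16, so x = 8.
Then 2E = 112 + 3·8 = 136, so E = 68, V = 2E/4 = 34, F = 28 + 8 = 36.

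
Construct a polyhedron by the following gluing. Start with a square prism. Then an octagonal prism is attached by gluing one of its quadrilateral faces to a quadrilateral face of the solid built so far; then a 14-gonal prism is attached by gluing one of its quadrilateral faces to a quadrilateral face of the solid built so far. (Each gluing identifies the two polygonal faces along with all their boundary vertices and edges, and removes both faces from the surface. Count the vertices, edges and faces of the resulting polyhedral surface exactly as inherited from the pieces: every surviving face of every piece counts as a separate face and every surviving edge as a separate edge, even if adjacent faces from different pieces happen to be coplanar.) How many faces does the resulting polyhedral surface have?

28

A square prism: V=8, E=12, F=6.
Attach an octagonal prism (V=16, E=24, F=10) along a 4-gon: merge 4 vertices and 4 edges, delete both glued faces → V=20, E=32, F=14.
Attach a 14-gonal prism (V=28, E=42, F=16) along a 4-gon: merge 4 vertices and 4 edges, delete both glued faces → V=44, E=70, F=28.
Check: V − E + F = 44 − 70 + 28 = 2.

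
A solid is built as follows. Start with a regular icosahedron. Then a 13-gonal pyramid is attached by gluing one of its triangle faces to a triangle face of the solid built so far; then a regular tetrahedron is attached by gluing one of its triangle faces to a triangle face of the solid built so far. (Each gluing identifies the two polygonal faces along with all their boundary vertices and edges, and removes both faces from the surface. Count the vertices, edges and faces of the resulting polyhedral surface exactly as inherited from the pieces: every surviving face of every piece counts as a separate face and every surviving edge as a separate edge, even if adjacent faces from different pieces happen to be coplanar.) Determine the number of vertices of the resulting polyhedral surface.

24

A regular icosahedron: V=12, E=30, F=20.
Attach a 13-gonal pyramid (V=14, E=26, F=14) along a 3-gon: merge 3 vertices and 3 edges, delete both glued faces → V=23, E=53, F=32.
Attach a regular tetrahedron (V=4, E=6, F=4) along a 3-gon: merge 3 vertices and 3 edges, delete both glued faces → V=24, E=56, F=34.
Check: V − E + F = 24 − 56 + 34 = 2.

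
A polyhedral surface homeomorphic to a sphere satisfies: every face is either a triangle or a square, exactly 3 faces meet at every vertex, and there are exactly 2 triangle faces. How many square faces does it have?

Let x be the number of squares; then F = 2 + x.
Edge–face incidences: 2E = 3·2 + 4·x = 6 + 4x.
Every vertex has degree 3, so 3V = 2E.
Euler: V − E + F = 2 ⇒ (2E)/3 − E + (2 + x) = 2.
Multiply by 6: 2·(2E) − 3·(2E) + 6·(2 + x) = 12, i.e. 12 + 6x − (6 + 4x) = 12.
Collecting terms: 2x + 6 = 12, so 2x = 6, so x = 3.
Then 2E = 6 + 4·3 = 18, so E = 9, V = 2E/3 = 6, F = 2 + 3 = 5.

3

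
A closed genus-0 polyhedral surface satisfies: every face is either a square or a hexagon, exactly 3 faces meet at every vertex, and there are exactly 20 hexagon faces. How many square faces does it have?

6

Let x be the number of squares; then F = 20 + x.
Edge–face incidences: 2E = 6·20 + 4·x = 120 + 4x.
Every vertex has degree 3, so 3V = 2E.
Euler: V − E + F = 2 ⇒ (2E)/3 − E + (20 + x) = 2.
Multiply by 6: 2·(2E) − 3·(2E) + 6·(20 + x) = 12, i.e. 120 + 6x − (120 + 4x) = 12.
Collecting terms: 2x = 12, so x = 6.
Then 2E = 120 + 4·6 = 144, so E = 72, V = 2E/3 = 48, F = 20 + 6 = 26.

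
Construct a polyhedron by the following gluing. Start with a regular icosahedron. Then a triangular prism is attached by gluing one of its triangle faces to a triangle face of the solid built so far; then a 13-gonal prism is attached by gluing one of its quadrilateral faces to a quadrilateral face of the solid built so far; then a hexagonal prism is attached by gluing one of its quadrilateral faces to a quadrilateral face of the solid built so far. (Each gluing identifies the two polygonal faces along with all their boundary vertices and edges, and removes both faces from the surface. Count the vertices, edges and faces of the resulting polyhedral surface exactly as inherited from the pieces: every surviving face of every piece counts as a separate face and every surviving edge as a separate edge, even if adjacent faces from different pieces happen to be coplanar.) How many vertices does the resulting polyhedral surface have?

A regular icosahedron: V=12, E=30, F=20.
Attach a triangular prism (V=6, E=9, F=5) along a 3-gon: merge 3 vertices and 3 edges, delete both glued faces → V=15, E=36, F=23.
Attach a 13-gonal prism (V=26, E=39, F=15) along a 4-gon: merge 4 vertices and 4 edges, delete both glued faces → V=37, E=71, F=36.
Attach a hexagonal prism (V=12, E=18, F=8) along a 4-gon: merge 4 vertices and 4 edges, delete both glued faces → V=45, E=85, F=42.
Check: V − E + F = 45 − 85 + 42 = 2.

45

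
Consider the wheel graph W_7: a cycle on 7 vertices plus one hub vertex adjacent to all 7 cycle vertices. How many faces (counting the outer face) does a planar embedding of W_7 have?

W_7 has V = 7 + 1 = 8 vertices and E = 2·7 = 14 edges.
By Euler's formula F = 2 − V + E = 2 − 8 + 14 = 8.

8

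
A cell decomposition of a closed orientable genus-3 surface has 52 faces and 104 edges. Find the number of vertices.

48

For a closed orientable surface of genus 3, χ = 2 − 2·3 = -4.
V = -4 + E − F = -4 + 104 − 52 = 48.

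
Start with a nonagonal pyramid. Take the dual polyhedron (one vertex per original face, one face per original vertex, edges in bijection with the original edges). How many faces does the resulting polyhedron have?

10

The base solid has V = 10, E = 18, F = 10.
The dual swaps V and F and preserves E: V′ = F = 10, E′ = E = 18, F′ = V = 10.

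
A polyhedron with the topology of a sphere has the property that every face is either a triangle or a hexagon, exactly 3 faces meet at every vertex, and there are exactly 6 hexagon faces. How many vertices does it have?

16

Let x be the number of triangles; then F = 6 + x.
Edge–face incidences: 2E = 6·6 + 3·x = 36 + 3x.
Every vertex has degree 3, so 3V = 2E.
Euler: V − E + F = 2 ⇒ (2E)/3 − E + (6 + x) = 2.
Multiply by 6: 2·(2E) − 3·(2E) + 6·(6 + x) = 12, i.e. 36 + 6x − (36 + 3x) = 12.
Collecting terms: 3x = 12, so x = 4.
Then 2E = 36 + 3·4 = 48, so E = 24, V = 2E/3 = 16, F = 6 + 4 = 10.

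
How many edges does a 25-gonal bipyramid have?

75

A bipyramid over an n-gon has 2n triangular faces and n + 2 vertices: V = 25 + 2 = 27, E = 3·25 = 75, F = 2·25 = 50.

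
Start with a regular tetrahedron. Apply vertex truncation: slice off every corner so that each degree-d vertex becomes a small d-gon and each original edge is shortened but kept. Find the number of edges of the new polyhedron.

18

The base solid has V = 4, E = 6, F = 4.
Truncation replaces each original edge-end by a new vertex, so V′ = 2E = 12.
Each original edge survives, and each old vertex of degree d contributes d new edges; summing degrees gives Σd = 2E, so E′ = E + 2E = 3E = 18.
Each original face survives and each original vertex becomes one new face: F′ = F + V = 8.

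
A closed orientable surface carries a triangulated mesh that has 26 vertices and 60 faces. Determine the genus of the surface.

Every face is a triangle, so 2E = 3·60 = 180, giving E = 90.
χ = V − E + F = 26 − 90 + 60 = -4.
For a closed orientable surface χ = 2 − 2g, so g = (2 − (-4))/2 = 3.

3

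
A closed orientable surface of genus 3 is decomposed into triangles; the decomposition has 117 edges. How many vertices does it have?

35

χ = 2 − 2·3 = -4, and every face is a triangle so 3F = 2E.
F = 2E/3 = 78. Then V = -4 + E − F = -4 + 117 − 78 = 35.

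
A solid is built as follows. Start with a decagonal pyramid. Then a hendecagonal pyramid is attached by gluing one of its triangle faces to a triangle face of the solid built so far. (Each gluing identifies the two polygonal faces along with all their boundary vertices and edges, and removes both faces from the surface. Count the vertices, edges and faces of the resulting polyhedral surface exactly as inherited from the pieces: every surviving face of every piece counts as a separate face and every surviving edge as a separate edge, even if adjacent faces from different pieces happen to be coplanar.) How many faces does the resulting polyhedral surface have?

A decagonal pyramid: V=11, E=20, F=11.
Attach a hendecagonal pyramid (V=12, E=22, F=12) along a 3-gon: merge 3 vertices and 3 edges, delete both glued faces → V=20, E=39, F=21.
Check: V − E + F = 20 − 39 + 21 = 2.

21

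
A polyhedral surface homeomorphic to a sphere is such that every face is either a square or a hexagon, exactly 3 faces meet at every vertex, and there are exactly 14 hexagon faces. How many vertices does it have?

Let x be the number of squares; then F = 14 + x.
Edge–face incidences: 2E = 6·14 + 4·x = 84 + 4x.
Every vertex has degree 3, so 3V = 2E.
Euler: V − E + F = 2 ⇒ (2E)/3 − E + (14 + x) = 2.
Multiply by 6: 2·(2E) − 3·(2E) + 6·(14 + x) = 12, i.e. 84 + 6x − (84 + 4x) = 12.
Collecting terms: 2x = 12, so x = 6.
Then 2E = 84 + 4·6 = 108, so E = 54, V = 2E/3 = 36, F = 14 + 6 = 20.

36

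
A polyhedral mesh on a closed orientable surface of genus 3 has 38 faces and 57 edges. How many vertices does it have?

For a closed orientable surface of genus 3, χ = 2 − 2·3 = -4.
V = -4 + E − F = -4 + 57 − 38 = 15.

15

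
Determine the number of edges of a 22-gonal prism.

66

A prism on an n-gon has two n-gon bases and n rectangular sides: V = 2·22 = 44, E = 3·22 = 66, F = 22 + 2 = 24.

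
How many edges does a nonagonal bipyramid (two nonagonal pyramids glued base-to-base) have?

A bipyramid over an n-gon has 2n triangular faces and n + 2 vertices: V = 9 + 2 = 11, E = 3·9 = 27, F = 2·9 = 18.

27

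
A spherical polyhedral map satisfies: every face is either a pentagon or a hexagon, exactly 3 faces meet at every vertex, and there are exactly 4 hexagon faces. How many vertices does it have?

Let x be the number of pentagons; then F = 4 + x.
Edge–face incidences: 2E = 6·4 + 5·x = 24 + 5x.
Every vertex has degree 3, so 3V = 2E.
Euler: V − E + F = 2 ⇒ (2E)/3 − E + (4 + x) = 2.
Multiply by 6: 2·(2E) − 3·(2E) + 6·(4 + x) = 12, i.e. 24 + 6x − (24 + 5x) = 12.
Collecting terms: x = 12.
Then 2E = 24 + 5·12 = 84, so E = 42, V = 2E/3 = 28, F = 4 + 12 = 16.

28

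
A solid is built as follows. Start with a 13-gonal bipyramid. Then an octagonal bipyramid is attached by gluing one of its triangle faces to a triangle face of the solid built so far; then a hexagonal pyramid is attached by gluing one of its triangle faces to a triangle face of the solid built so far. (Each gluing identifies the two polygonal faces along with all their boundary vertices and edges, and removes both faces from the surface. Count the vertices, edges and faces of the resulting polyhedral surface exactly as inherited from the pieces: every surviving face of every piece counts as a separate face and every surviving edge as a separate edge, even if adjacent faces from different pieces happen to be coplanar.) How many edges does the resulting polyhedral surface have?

A 13-gonal bipyramid: V=15, E=39, F=26.
Attach an octagonal bipyramid (V=10, E=24, F=16) along a 3-gon: merge 3 vertices and 3 edges, delete both glued faces → V=22, E=60, F=40.
Attach a hexagonal pyramid (V=7, E=12, F=7) along a 3-gon: merge 3 vertices and 3 edges, delete both glued faces → V=26, E=69, F=45.
Check: V − E + F = 26 − 69 + 45 = 2.

69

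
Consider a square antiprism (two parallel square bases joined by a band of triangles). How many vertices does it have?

An antiprism on an n-gon has two n-gon caps and 2n triangles: V = 2·4 = 8, E = 4·4 = 16, F = 2·4 + 2 = 10.

8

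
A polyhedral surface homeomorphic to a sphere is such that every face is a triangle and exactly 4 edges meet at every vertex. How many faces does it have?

8

Each face has 3 edges and each edge borders two faces, so 2E = 3F.
Each vertex has degree 4, so 4V = 2E and hence V = 3F/4.
Euler: V − E + F = 2 ⇒ (3F/4) − (3F/2) + F = 2.
Multiply by 8: (6 − 12 + 8)F = 16, i.e. 2F = 16.
So F = 8, E = 3·8/2 = 12, V = 3·8/4 = 6.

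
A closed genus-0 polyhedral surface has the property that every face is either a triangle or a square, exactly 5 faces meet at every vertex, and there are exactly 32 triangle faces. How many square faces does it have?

6

Let x be the number of squares; then F = 32 + x.
Edge–face incidences: 2E = 3·32 + 4·x = 96 + 4x.
Every vertex has degree 5, so 5V = 2E.
Euler: V − E + F = 2 ⇒ (2E)/5 − E + (32 + x) = 2.
Multiply by 10: 2·(2E) − 5·(2E) + 10·(32 + x) = 20, i.e. 320 + 10x − 3·(96 + 4x) = 20.
Collecting terms: −2x + 32 = 20, so −2x = −12, so x = 6.
Then 2E = 96 + 4·6 = 120, so E = 60, V = 2E/5 = 24, F = 32 + 6 = 38.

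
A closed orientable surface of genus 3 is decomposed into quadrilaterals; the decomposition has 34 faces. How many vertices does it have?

30

χ = 2 − 2·3 = -4, and every face is a square so 4F = 2E.
E = 4·34/2 = 68. Then V = -4 + E − F = -4 + 68 − 34 = 30.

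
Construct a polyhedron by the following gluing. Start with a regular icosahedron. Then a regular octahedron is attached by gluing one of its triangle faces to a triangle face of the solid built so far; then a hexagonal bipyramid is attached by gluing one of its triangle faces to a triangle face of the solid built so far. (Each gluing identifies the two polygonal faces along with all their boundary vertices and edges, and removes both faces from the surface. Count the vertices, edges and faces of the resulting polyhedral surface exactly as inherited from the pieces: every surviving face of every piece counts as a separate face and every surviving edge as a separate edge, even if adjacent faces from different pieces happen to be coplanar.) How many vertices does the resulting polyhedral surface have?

20

A regular icosahedron: V=12, E=30, F=20.
Attach a regular octahedron (V=6, E=12, F=8) along a 3-gon: merge 3 vertices and 3 edges, delete both glued faces → V=15, E=39, F=26.
Attach a hexagonal bipyramid (V=8, E=18, F=12) along a 3-gon: merge 3 vertices and 3 edges, delete both glued faces → V=20, E=54, F=36.
Check: V − E + F = 20 − 54 + 36 = 2.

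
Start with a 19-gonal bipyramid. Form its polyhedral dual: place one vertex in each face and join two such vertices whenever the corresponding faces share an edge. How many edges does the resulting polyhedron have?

57

The base solid has V = 21, E = 57, F = 38.
The dual swaps V and F and preserves E: V′ = F = 38, E′ = E = 57, F′ = V = 21.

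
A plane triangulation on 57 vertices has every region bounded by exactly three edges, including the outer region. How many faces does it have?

In a plane triangulation 3F = 2E and V − E + F = 2, so F = 2V − 4 = 2·57 − 4 = 110.

110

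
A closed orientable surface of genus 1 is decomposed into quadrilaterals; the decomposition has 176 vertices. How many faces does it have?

χ = 2 − 2·1 = 0, and every face is a square so 4F = 2E.
V − E + F = 0 with E = 4F/2 gives 176 − (4/2 − 1)·F = 0, so F = 176 and E = 352.

176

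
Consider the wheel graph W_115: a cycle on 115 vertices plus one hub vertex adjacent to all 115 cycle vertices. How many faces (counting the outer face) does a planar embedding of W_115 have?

W_115 has V = 115 + 1 = 116 vertices and E = 2·115 = 230 edges.
By Euler's formula F = 2 − V + E = 2 − 116 + 230 = 116.

116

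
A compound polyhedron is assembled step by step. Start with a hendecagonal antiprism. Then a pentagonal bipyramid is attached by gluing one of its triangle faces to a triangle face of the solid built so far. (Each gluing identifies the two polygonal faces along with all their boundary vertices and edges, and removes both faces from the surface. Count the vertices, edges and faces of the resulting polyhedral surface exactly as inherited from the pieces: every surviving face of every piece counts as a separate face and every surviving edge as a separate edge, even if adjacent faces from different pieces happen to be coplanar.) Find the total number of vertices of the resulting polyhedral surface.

A hendecagonal antiprism: V=22, E=44, F=24.
Attach a pentagonal bipyramid (V=7, E=15, F=10) along a 3-gon: merge 3 vertices and 3 edges, delete both glued faces → V=26, E=56, F=32.
Check: V − E + F = 26 − 56 + 32 = 2.

26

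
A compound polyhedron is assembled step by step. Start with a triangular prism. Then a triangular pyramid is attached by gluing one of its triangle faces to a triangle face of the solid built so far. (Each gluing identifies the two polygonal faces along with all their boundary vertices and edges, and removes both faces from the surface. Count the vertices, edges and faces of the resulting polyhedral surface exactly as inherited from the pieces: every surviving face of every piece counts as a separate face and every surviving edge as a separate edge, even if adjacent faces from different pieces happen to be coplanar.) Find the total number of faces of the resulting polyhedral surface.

A triangular prism: V=6, E=9, F=5.
Attach a triangular pyramid (V=4, E=6, F=4) along a 3-gon: merge 3 vertices and 3 edges, delete both glued faces → V=7, E=12, F=7.
Check: V − E + F = 7 − 12 + 7 = 2.

7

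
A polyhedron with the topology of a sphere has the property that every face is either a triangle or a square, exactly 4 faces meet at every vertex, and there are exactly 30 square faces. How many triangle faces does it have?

8

Let x be the number of triangles; then F = 30 + x.
Edge–face incidences: 2E = 4·30 + 3·x = 120 + 3x.
Every vertex has degree 4, so 4V = 2E.
Euler: V − E + F = 2 ⇒ (2E)/4 − E + (30 + x) = 2.
Multiply by 8: 2·(2E) − 4·(2E) + 8·(30 + x) = 16, i.e. 240 + 8x − 2·(120 + 3x) = 16.
Collecting terms: 2x = 16, so x = 8.
Then 2E = 120 + 3·8 = 144, so E = 72, V = 2E/4 = 36, F = 30 + 8 = 38.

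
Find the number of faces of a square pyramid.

5

A pyramid on an n-gon base has one n-gon and n triangles: V = 4 + 1 = 5, E = 2·4 = 8, F = 4 + 1 = 5.
Check: V − E + F = 5 − 8 + 5 = 2.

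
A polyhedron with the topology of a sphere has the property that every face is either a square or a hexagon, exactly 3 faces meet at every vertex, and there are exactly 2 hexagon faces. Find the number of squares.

6

Let x be the number of squares; then F = 2 + x.
Edge–face incidences: 2E = 6·2 + 4·x = 12 + 4x.
Every vertex has degree 3, so 3V = 2E.
Euler: V − E + F = 2 ⇒ (2E)/3 − E + (2 + x) = 2.
Multiply by 6: 2·(2E) − 3·(2E) + 6·(2 + x) = 12, i.e. 12 + 6x − (12 + 4x) = 12.
Collecting terms: 2x = 12, so x = 6.
Then 2E = 12 + 4·6 = 36, so E = 18, V = 2E/3 = 12, F = 2 + 6 = 8.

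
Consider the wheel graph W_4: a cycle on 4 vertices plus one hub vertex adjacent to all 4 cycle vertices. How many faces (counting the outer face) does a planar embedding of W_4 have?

W_4 has V = 4 + 1 = 5 vertices and E = 2·4 = 8 edges.
By Euler's formula F = 2 − V + E = 2 − 5 + 8 = 5.

5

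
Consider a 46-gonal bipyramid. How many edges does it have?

A bipyramid over an n-gon has 2n triangular faces and n + 2 vertices: V = 46 + 2 = 48, E = 3·46 = 138, F = 2·46 = 92.

138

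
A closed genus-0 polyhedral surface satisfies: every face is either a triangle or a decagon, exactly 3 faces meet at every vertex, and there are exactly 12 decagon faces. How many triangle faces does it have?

20

Let x be the number of triangles; then F = 12 + x.
Edge–face incidences: 2E = 10·12 + 3·x = 120 + 3x.
Every vertex has degree 3, so 3V = 2E.
Euler: V − E + F = 2 ⇒ (2E)/3 − E + (12 + x) = 2.
Multiply by 6: 2·(2E) − 3·(2E) + 6·(12 + x) = 12, i.e. 72 + 6x − (120 + 3x) = 12.
Collecting terms: 3x − 48 = 12, so 3x = 60, so x = 20.
Then 2E = 120 + 3·20 = 180, so E = 90, V = 2E/3 = 60, F = 12 + 20 = 32.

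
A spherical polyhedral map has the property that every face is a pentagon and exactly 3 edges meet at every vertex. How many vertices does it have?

Each face has 5 edges and each edge borders two faces, so 2E = 5F.
Each vertex has degree 3, so 3V = 2E and hence V = 5F/3.
Euler: V − E + F = 2 ⇒ (5F/3) − (5F/2) + F = 2.
Multiply by 6: (10 − 15 + 6)F = 12, i.e. 1F = 12.
So F = 12, E = 5·12/2 = 30, V = 5·12/3 = 20.

20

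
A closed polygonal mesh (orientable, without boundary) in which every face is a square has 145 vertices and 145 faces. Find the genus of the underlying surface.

Every face is a square, so 2E = 4·145 = 580, giving E = 290.
χ = V − E + F = 145 − 290 + 145 = 0.
For a closed orientable surface χ = 2 − 2g, so g = (2 − (0))/2 = 1.

1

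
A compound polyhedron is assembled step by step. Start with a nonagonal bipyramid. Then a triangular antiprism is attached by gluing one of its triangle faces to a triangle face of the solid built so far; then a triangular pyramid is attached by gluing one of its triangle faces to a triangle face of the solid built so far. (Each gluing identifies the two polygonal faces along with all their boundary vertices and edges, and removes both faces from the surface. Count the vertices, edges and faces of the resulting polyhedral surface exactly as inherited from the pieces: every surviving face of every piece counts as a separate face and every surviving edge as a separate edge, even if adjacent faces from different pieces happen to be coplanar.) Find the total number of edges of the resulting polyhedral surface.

A nonagonal bipyramid: V=11, E=27, F=18.
Attach a triangular antiprism (V=6, E=12, F=8) along a 3-gon: merge 3 vertices and 3 edges, delete both glued faces → V=14, E=36, F=24.
Attach a triangular pyramid (V=4, E=6, F=4) along a 3-gon: merge 3 vertices and 3 edges, delete both glued faces → V=15, E=39, F=26.
Check: V − E + F = 15 − 39 + 26 = 2.

39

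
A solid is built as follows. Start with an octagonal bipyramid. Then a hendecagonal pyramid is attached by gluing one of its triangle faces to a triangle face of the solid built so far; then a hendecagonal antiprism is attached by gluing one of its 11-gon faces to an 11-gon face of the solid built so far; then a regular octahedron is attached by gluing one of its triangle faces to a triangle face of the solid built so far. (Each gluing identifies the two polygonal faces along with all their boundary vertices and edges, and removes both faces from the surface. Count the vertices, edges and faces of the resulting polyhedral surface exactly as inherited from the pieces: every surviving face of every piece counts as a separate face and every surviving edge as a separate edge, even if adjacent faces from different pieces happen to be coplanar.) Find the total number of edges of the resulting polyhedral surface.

85

An octagonal bipyramid: V=10, E=24, F=16.
Attach a hendecagonal pyramid (V=12, E=22, F=12) along a 3-gon: merge 3 vertices and 3 edges, delete both glued faces → V=19, E=43, F=26.
Attach a hendecagonal antiprism (V=22, E=44, F=24) along an 11-gon: merge 11 vertices and 11 edges, delete both glued faces → V=30, E=76, F=48.
Attach a regular octahedron (V=6, E=12, F=8) along a 3-gon: merge 3 vertices and 3 edges, delete both glued faces → V=33, E=85, F=54.
Check: V − E + F = 33 − 85 + 54 = 2.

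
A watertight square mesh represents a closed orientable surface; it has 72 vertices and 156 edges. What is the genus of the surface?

4

Every face is a square and each edge borders two faces, so 4F = 2·156, giving F = 78.
χ = V − E + F = 72 − 156 + 78 = -6.
For a closed orientable surface χ = 2 − 2g, so g = (2 − (-6))/2 = 4.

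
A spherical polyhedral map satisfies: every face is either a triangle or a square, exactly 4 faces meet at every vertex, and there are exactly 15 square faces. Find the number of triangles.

8

Let x be the number of triangles; then F = 15 + x.
Edge–face incidences: 2E = 4·15 + 3·x = 60 + 3x.
Every vertex has degree 4, so 4V = 2E.
Euler: V − E + F = 2 ⇒ (2E)/4 − E + (15 + x) = 2.
Multiply by 8: 2·(2E) − 4·(2E) + 8·(15 + x) = 16, i.e. 120 + 8x − 2·(60 + 3x) = 16.
Collecting terms: 2x = 16, so x = 8.
Then 2E = 60 + 3·8 = 84, so E = 42, V = 2E/4 = 21, F = 15 + 8 = 23.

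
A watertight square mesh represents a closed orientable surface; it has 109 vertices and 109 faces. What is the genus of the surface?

Every face is a square, so 2E = 4·109 = 436, giving E = 218.
χ = V − E + F = 109 − 218 + 109 = 0.
For a closed orientable surface χ = 2 − 2g, so g = (2 − (0))/2 = 1.

1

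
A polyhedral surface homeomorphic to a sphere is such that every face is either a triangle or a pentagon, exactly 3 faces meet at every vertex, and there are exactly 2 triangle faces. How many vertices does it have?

12

Let x be the number of pentagons; then F = 2 + x.
Edge–face incidences: 2E = 3·2 + 5·x = 6 + 5x.
Every vertex has degree 3, so 3V = 2E.
Euler: V − E + F = 2 ⇒ (2E)/3 − E + (2 + x) = 2.
Multiply by 6: 2·(2E) − 3·(2E) + 6·(2 + x) = 12, i.e. 12 + 6x − (6 + 5x) = 12.
Collecting terms: x + 6 = 12, so x = 6.
Then 2E = 6 + 5·6 = 36, so E = 18, V = 2E/3 = 12, F = 2 + 6 = 8.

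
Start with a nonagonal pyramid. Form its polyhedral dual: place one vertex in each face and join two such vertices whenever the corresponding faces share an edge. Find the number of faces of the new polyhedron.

10

The base solid has V = 10, E = 18, F = 10.
The dual swaps V and F and preserves E: V′ = F = 10, E′ = E = 18, F′ = V = 10.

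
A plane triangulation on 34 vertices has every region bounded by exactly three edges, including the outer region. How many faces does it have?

64

In a plane triangulation 3F = 2E and V − E + F = 2, so F = 2V − 4 = 2·34 − 4 = 64.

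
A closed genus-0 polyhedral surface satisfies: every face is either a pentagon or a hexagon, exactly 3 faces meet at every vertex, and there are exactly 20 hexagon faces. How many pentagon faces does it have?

12

Let x be the number of pentagons; then F = 20 + x.
Edge–face incidences: 2E = 6·20 + 5·x = 120 + 5x.
Every vertex has degree 3, so 3V = 2E.
Euler: V − E + F = 2 ⇒ (2E)/3 − E + (20 + x) = 2.
Multiply by 6: 2·(2E) − 3·(2E) + 6·(20 + x) = 12, i.e. 120 + 6x − (120 + 5x) = 12.
Collecting terms: x = 12.
Then 2E = 120 + 5·12 = 180, so E = 90, V = 2E/3 = 60, F = 20 + 12 = 32.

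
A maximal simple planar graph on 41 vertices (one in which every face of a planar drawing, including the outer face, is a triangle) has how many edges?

In a plane triangulation 3F = 2E and V − E + F = 2, so E = 3V − 6 = 3·41 − 6 = 117.

117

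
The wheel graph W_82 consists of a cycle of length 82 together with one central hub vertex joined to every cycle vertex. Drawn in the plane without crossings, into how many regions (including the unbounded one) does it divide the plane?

83

W_82 has V = 82 + 1 = 83 vertices and E = 2·82 = 164 edges.
By Euler's formula F = 2 − V + E = 2 − 83 + 164 = 83.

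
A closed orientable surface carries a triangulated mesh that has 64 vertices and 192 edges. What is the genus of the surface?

1

Every face is a triangle and each edge borders two faces, so 3F = 2·192, giving F = 128.
χ = V − E + F = 64 − 192 + 128 = 0.
For a closed orientable surface χ = 2 − 2g, so g = (2 − (0))/2 = 1.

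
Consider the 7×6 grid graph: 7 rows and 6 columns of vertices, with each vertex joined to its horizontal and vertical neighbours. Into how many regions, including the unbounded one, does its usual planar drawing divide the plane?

The grid has V = 7·6 = 42 vertices and E = 7·5 + 6·6 = 71 edges.
F = 2 − V + E = 2 − 42 + 71 = 31.

31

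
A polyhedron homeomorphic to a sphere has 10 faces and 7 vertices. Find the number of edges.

15

Here V − E + F = 2.
E = V + F − (2) = 7 + 10 − (2) = 15.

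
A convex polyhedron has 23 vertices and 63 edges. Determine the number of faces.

Here V − E + F = 2.
F = 2 − V + E = 2 − 23 + 63 = 42.

42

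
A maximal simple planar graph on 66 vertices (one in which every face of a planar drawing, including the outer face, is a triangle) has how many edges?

192

In a plane triangulation 3F = 2E and V − E + F = 2, so E = 3V − 6 = 3·66 − 6 = 192.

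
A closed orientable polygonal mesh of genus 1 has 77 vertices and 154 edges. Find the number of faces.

For a closed orientable surface of genus 1, χ = 2 − 2·1 = 0.
F = 0 − V + E = 0 − 77 + 154 = 77.

77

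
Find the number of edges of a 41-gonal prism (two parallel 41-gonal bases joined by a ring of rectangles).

123

A prism on an n-gon has two n-gon bases and n rectangular sides: V = 2·41 = 82, E = 3·41 = 123, F = 41 + 2 = 43.
Check: V − E + F = 82 − 123 + 43 = 2.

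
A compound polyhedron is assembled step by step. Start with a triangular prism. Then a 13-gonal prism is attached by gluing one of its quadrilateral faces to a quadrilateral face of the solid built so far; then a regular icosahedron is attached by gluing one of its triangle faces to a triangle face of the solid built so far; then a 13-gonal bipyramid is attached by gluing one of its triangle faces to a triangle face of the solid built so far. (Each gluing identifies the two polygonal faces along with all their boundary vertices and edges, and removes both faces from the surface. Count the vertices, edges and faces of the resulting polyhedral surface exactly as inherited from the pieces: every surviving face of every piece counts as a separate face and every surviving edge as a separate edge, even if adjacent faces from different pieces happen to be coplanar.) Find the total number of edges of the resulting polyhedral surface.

A triangular prism: V=6, E=9, F=5.
Attach a 13-gonal prism (V=26, E=39, F=15) along a 4-gon: merge 4 vertices and 4 edges, delete both glued faces → V=28, E=44, F=18.
Attach a regular icosahedron (V=12, E=30, F=20) along a 3-gon: merge 3 vertices and 3 edges, delete both glued faces → V=37, E=71, F=36.
Attach a 13-gonal bipyramid (V=15, E=39, F=26) along a 3-gon: merge 3 vertices and 3 edges, delete both glued faces → V=49, E=107, F=60.
Check: V − E + F = 49 − 107 + 60 = 2.

107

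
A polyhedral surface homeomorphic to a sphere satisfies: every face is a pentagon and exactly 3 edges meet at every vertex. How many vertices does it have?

20

Each face has 5 edges and each edge borders two faces, so 2E = 5F.
Each vertex has degree 3, so 3V = 2E and hence V = 5F/3.
Euler: V − E + F = 2 ⇒ (5F/3) − (5F/2) + F = 2.
Multiply by 6: (10 − 15 + 6)F = 12, i.e. 1F = 12.
So F = 12, E = 5·12/2 = 30, V = 5·12/3 = 20.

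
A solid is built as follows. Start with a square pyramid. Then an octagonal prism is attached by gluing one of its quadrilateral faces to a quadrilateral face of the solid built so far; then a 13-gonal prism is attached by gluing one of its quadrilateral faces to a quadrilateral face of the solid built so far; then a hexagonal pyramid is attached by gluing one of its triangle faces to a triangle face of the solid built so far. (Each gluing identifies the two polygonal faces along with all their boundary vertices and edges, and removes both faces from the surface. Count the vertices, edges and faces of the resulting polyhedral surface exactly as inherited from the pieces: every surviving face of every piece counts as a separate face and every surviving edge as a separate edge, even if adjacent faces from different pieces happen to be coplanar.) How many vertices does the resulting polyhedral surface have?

43

A square pyramid: V=5, E=8, F=5.
Attach an octagonal prism (V=16, E=24, F=10) along a 4-gon: merge 4 vertices and 4 edges, delete both glued faces → V=17, E=28, F=13.
Attach a 13-gonal prism (V=26, E=39, F=15) along a 4-gon: merge 4 vertices and 4 edges, delete both glued faces → V=39, E=63, F=26.
Attach a hexagonal pyramid (V=7, E=12, F=7) along a 3-gon: merge 3 vertices and 3 edges, delete both glued faces → V=43, E=72, F=31.
Check: V − E + F = 43 − 72 + 31 = 2.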